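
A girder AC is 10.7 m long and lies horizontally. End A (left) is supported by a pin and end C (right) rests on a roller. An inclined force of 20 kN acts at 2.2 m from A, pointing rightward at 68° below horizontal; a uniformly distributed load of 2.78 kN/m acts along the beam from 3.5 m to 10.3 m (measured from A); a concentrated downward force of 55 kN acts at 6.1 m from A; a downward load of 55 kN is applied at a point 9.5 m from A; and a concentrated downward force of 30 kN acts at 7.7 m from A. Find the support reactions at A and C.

A_x = -7.492 kN, A_y = 59.67 kN, C_y = 117.8 kN

Resultant of the distributed load: 2.78 × 6.8 = 18.904 kN at 6.9 m from A.
ΣM about A: C_y·10.7 − 20·sin68°·2.2 − (2.78·6.8)·6.9 − 55·6.1 − 55·9.5 − 30·7.7 = 0 → C_y = 1260.23/10.7 = 117.779 ≈ 117.8 kN.
ΣF_y = 0: A_y + 117.779 − 20·sin68° − 2.78·6.8 − 55 − 55 − 30 = 0 → A_y = 59.67 kN.
ΣF_x = 0: A_x + 20·cos68° = 0 → A_x = -7.492 kN.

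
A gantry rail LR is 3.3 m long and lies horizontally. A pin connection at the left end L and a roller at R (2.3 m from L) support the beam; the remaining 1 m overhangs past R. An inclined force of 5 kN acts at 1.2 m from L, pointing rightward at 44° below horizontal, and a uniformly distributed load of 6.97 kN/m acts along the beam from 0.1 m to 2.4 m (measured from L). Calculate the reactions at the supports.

Resultant of the distributed load: 6.97 × 2.3 = 16.031 kN at 1.25 m from L.
ΣM about L: R_y·2.3 − 5·sin44°·1.2 − (6.97·2.3)·1.25 = 0 → R_y = 24.2067/2.3 = 10.5247 ≈ 10.52 kN.
ΣF_y = 0: L_y + 10.5247 − 5·sin44° − 6.97·2.3 = 0 → L_y = 8.980 kN.
ΣF_x = 0: L_x + 5·cos44° = 0 → L_x = -3.597 kN.

L_x = -3.597 kN, L_y = 8.980 kN, R_y = 10.52 kN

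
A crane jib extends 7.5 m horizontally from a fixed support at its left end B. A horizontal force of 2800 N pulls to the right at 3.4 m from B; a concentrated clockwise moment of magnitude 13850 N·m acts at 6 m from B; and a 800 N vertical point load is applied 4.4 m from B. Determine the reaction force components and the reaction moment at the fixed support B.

ΣF_x = 0: B_x + 2800 = 0 → B_x = -2800 N.
ΣF_y = 0: B_y − 800 = 0 → B_y = 800.0 N.
ΣM about B: M_B − 13850 − 800·4.4 = 0 → M_B = 17370 N·m.

B_x = -2800 N, B_y = 800.0 N, M_B = 17370 N·m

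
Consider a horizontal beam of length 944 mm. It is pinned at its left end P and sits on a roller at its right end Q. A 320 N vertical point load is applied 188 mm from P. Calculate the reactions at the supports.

P_x = 0, P_y = 256.3 N, Q_y = 63.73 N

ΣM about P: Q_y·944 − 320·188 = 0 → Q_y = 60160/944 = 63.7288 ≈ 63.73 N.
ΣF_y = 0: P_y + 63.7288 − 320 = 0 → P_y = 256.3 N.
ΣF_x = 0: no horizontal applied forces, so P_x = 0.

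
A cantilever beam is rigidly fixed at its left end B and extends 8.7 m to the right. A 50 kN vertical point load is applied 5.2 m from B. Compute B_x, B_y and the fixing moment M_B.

ΣF_x = 0: B_x = 0.
ΣF_y = 0: B_y − 50 = 0 → B_y = 50.00 kN.
ΣM about B: M_B − 50·5.2 = 0 → M_B = 260.0 kN·m.

B_x = 0, B_y = 50.00 kN, M_B = 260.0 kN·m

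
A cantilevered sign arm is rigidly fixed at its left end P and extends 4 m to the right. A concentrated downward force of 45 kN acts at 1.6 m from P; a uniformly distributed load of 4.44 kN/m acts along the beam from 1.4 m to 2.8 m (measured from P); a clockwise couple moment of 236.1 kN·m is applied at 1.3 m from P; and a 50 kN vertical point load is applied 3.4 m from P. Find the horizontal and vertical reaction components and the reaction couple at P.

Resultant of the distributed load: 4.44 × 1.4 = 6.216 kN at 2.1 m from P.
ΣF_x = 0: P_x = 0.
ΣF_y = 0: P_y − 45 − 4.44·1.4 − 50 = 0 → P_y = 101.2 kN.
ΣM about P: M_P − 45·1.6 − (4.44·1.4)·2.1 − 236.1 − 50·3.4 = 0 → M_P = 491.2 kN·m.

P_x = 0, P_y = 101.2 kN, M_P = 491.2 kN·m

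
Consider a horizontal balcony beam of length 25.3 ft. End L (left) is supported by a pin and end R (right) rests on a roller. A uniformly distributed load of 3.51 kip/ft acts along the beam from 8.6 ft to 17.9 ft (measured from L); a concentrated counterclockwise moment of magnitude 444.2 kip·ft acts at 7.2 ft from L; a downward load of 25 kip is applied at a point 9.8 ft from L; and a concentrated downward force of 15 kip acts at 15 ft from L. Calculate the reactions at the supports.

L_x = 0, L_y = 54.53 kip, R_y = 18.12 kip

Resultant of the distributed load: 3.51 × 9.3 = 32.643 kip at 13.25 ft from L.
ΣM about L: R_y·25.3 − (3.51·9.3)·13.25 + 444.2 − 25·9.8 − 15·15 = 0 → R_y = 458.31975/25.3 = 18.1154 ≈ 18.12 kip.
ΣF_y = 0: L_y + 18.1154 − 3.51·9.3 − 25 − 15 = 0 → L_y = 54.53 kip.
ΣF_x = 0: no horizontal applied forces, so L_x = 0.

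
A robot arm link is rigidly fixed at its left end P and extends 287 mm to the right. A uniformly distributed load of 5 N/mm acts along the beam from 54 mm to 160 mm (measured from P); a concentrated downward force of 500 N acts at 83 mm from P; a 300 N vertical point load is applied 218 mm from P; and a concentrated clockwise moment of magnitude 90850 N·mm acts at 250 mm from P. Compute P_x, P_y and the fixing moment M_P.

Resultant of the distributed load: 5 × 106 = 530 N at 107 mm from P.
ΣF_x = 0: P_x = 0.
ΣF_y = 0: P_y − 5·106 − 500 − 300 = 0 → P_y = 1330 N.
ΣM about P: M_P − (5·106)·107 − 500·83 − 300·218 − 90850 = 0 → M_P = 254500 N·mm.

P_x = 0, P_y = 1330 N, M_P = 254500 N·mm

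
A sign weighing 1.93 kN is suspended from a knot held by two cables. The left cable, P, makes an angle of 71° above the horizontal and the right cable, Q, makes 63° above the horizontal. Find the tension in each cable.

ΣF_x = 0: −T_P·cos71° + T_Q·cos63° = 0 → T_Q = 0.717125·T_P.
ΣF_y = 0: T_P·sin71° + T_Q·sin63° = 1.93.
Substitute: T_P·(0.945519 + 0.717125·0.891007) = 1.93 → T_P = 1.21806 ≈ 1.218 kN.
Then T_Q = 0.717125 × 1.21806 = 0.8735 kN.

T_P = 1.218 kN, T_Q = 0.8735 kN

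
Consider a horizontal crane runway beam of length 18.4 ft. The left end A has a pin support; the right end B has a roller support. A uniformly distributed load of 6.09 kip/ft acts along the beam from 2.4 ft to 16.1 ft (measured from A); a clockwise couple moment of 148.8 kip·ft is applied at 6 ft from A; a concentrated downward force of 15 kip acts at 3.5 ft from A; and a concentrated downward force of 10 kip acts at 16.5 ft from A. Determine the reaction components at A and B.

Resultant of the distributed load: 6.09 × 13.7 = 83.433 kip at 9.25 ft from A.
ΣM about A: B_y·18.4 − (6.09·13.7)·9.25 − 148.8 − 15·3.5 − 10·16.5 = 0 → B_y = 1138.05525/18.4 = 61.8508 ≈ 61.85 kip.
ΣF_y = 0: A_y + 61.8508 − 6.09·13.7 − 15 − 10 = 0 → A_y = 46.58 kip.
ΣF_x = 0: no horizontal applied forces, so A_x = 0.

A_x = 0, A_y = 46.58 kip, B_y = 61.85 kip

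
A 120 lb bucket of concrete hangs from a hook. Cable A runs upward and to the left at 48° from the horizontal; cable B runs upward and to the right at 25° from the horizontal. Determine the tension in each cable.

ΣF_x = 0: −T_A·cos48° + T_B·cos25° = 0 → T_B = 0.738304·T_A.
ΣF_y = 0: T_A·sin48° + T_B·sin25° = 120.
Substitute: T_A·(0.743145 + 0.738304·0.422618) = 120 → T_A = 113.726 ≈ 113.7 lb.
Then T_B = 0.738304 × 113.726 = 83.96 lb.

T_A = 113.7 lb, T_B = 83.96 lb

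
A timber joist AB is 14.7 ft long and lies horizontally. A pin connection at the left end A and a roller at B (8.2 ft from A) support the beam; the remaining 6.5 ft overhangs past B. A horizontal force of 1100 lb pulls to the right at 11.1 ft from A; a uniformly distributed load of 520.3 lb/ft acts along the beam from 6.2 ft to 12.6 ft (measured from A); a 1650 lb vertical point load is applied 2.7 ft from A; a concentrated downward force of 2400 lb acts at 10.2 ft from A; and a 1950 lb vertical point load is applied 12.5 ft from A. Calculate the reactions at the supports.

A_x = -1100 lb, A_y = -988.5 lb, B_y = 10320 lb

Resultant of the distributed load: 520.3 × 6.4 = 3329.92 lb at 9.4 ft from A.
Moments about A: B_y·8.2 − (520.3·6.4)·9.4 − 1650·2.7 − 2400·10.2 − 1950·12.5 = 0 → B_y = 84611.248/8.2 = 10318.4 ≈ 10320 lb.
ΣF_y = 0: A_y + 10318.4 − 520.3·6.4 − 1650 − 2400 − 1950 = 0 → A_y = -988.5 lb.
ΣF_x = 0: A_x + 1100 = 0 → A_x = -1100 lb.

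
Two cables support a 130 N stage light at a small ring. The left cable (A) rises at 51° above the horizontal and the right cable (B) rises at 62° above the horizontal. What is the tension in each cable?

T_A = 66.30 N, T_B = 88.88 N

ΣF_x = 0: −T_A·cos51° + T_B·cos62° = 0 → T_B = 1.34049·T_A.
ΣF_y = 0: T_A·sin51° + T_B·sin62° = 130.
Substitute: T_A·(0.777146 + 1.34049·0.882948) = 130 → T_A = 66.3019 ≈ 66.30 N.
Then T_B = 1.34049 × 66.3019 = 88.88 N.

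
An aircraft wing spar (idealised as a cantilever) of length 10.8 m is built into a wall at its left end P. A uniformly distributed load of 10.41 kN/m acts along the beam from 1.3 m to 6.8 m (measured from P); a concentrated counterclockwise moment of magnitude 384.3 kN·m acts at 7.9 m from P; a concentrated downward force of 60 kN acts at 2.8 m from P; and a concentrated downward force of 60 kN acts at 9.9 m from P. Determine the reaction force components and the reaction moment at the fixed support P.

Resultant of the distributed load: 10.41 × 5.5 = 57.255 kN at 4.05 m from P.
ΣF_x = 0: P_x = 0.
ΣF_y = 0: P_y − 10.41·5.5 − 60 − 60 = 0 → P_y = 177.3 kN.
ΣM about P: M_P − (10.41·5.5)·4.05 + 384.3 − 60·2.8 − 60·9.9 = 0 → M_P = 609.6 kN·m.

P_x = 0, P_y = 177.3 kN, M_P = 609.6 kN·m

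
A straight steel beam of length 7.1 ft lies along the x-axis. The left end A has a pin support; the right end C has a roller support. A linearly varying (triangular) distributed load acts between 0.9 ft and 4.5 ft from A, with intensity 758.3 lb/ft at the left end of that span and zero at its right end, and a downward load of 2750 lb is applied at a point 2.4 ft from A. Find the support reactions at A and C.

Resultant of the triangular load: ½ × 758.3 × 3.6 = 1364.94 lb, acting at 2.1 ft from A (one-third of the span from the peak).
Moments about A: C_y·7.1 − (½·758.3·3.6)·2.1 − 2750·2.4 = 0 → C_y = 9466.374/7.1 = 1333.29 ≈ 1333 lb.
ΣF_y = 0: A_y + 1333.29 − ½·758.3·3.6 − 2750 = 0 → A_y = 2782 lb.
ΣF_x = 0: no horizontal applied forces, so A_x = 0.

A_x = 0, A_y = 2782 lb, C_y = 1333 lb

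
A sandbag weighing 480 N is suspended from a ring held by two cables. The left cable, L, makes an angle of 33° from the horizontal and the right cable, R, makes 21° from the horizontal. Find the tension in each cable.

T_L = 553.9 N, T_R = 497.6 N

ΣF_x = 0: −T_L·cos33° + T_R·cos21° = 0 → T_R = 0.898338·T_L.
ΣF_y = 0: T_L·sin33° + T_R·sin21° = 480.
Substitute: T_L·(0.544639 + 0.898338·0.358368) = 480 → T_L = 553.905 ≈ 553.9 N.
Then T_R = 0.898338 × 553.905 = 497.6 N.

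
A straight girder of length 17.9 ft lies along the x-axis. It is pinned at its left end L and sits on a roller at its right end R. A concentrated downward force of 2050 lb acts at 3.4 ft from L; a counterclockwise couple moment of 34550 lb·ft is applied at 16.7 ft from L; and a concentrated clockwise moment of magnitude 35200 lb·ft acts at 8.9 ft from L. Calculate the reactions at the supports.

L_x = 0, L_y = 1624 lb, R_y = 425.7 lb

Taking moments about L: R_y·17.9 − 2050·3.4 + 34550 − 35200 = 0 → R_y = 7620/17.9 = 425.698 ≈ 425.7 lb.
ΣF_y = 0: L_y + 425.698 − 2050 = 0 → L_y = 1624 lb.
ΣF_x = 0: no horizontal applied forces, so L_x = 0.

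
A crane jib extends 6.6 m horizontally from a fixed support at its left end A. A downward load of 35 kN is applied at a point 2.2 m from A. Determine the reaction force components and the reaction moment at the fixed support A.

A_x = 0, A_y = 35.00 kN, M_A = 77.00 kN·m

ΣF_x = 0: A_x = 0.
ΣF_y = 0: A_y − 35 = 0 → A_y = 35.00 kN.
ΣM about A: M_A − 35·2.2 = 0 → M_A = 77.00 kN·m.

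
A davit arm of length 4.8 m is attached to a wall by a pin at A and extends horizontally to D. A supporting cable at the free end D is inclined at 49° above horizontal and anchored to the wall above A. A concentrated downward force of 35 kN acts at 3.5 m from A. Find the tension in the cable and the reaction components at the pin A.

ΣM about A: T·sin49°·4.8 − 35·3.5 = 0 → T = 122.5/(4.8·0.75471) = 33.8154 ≈ 33.82 kN.
ΣF_x = 0: A_x − T·cos49° = 0 → A_x = 33.8154 × 0.656059 = 22.18 kN.
ΣF_y = 0: A_y + T·sin49° − 35 = 0 → A_y = 35 − 33.8154 × 0.75471 = 9.479 kN.

T = 33.82 kN, A_x = 22.18 kN, A_y = 9.479 kN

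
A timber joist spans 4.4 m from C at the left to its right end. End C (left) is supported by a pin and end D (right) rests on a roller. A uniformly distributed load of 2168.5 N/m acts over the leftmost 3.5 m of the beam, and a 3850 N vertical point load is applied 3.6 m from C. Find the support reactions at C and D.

C_x = 0, C_y = 5271 N, D_y = 6169 N

Resultant of the distributed load: 2168.5 × 3.5 = 7589.75 N at 1.75 m from C.
Moments about C: D_y·4.4 − (2168.5·3.5)·1.75 − 3850·3.6 = 0 → D_y = 27142.0625/4.4 = 6168.65 ≈ 6169 N.
ΣF_y = 0: C_y + 6168.65 − 2168.5·3.5 − 3850 = 0 → C_y = 5271 N.
ΣF_x = 0: no horizontal applied forces, so C_x = 0.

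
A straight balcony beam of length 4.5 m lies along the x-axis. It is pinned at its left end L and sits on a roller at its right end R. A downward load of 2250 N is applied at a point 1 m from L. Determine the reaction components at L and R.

L_x = 0, L_y = 1750 N, R_y = 500.0 N

ΣM about L: R_y·4.5 − 2250·1 = 0 → R_y = 2250/4.5 = 500.0 N.
ΣF_y = 0: L_y + 500 − 2250 = 0 → L_y = 1750 N.
ΣF_x = 0: no horizontal applied forces, so L_x = 0.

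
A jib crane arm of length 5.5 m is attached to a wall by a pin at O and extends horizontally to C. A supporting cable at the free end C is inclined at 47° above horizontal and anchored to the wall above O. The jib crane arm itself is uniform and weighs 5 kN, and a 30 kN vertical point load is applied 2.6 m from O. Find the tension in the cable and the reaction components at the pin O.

T = 22.81 kN, O_x = 15.56 kN, O_y = 18.32 kN

ΣM about O: T·sin47°·5.5 − 5·2.75 − 30·2.6 = 0 → T = 91.75/(5.5·0.731354) = 22.8095 ≈ 22.81 kN.
ΣF_x = 0: O_x − T·cos47° = 0 → O_x = 22.8095 × 0.681998 = 15.56 kN.
ΣF_y = 0: O_y + T·sin47° − 5 − 30 = 0 → O_y = 35 − 22.8095 × 0.731354 = 18.32 kN.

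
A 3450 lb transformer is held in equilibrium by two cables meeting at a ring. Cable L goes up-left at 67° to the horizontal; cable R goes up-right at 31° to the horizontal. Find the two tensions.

T_L = 2986 lb, T_R = 1361 lb

ΣF_x = 0: −T_L·cos67° + T_R·cos31° = 0 → T_R = 0.45584·T_L.
ΣF_y = 0: T_L·sin67° + T_R·sin31° = 3450.
Substitute: T_L·(0.920505 + 0.45584·0.515038) = 3450 → T_L = 2986.29 ≈ 2986 lb.
Then T_R = 0.45584 × 2986.29 = 1361 lb.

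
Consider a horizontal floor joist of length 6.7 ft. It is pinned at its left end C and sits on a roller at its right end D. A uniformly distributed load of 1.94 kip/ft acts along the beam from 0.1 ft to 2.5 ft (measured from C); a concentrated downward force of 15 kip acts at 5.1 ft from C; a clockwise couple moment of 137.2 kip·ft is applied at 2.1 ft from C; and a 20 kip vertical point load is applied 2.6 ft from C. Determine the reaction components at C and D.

C_x = 0, C_y = -0.9041 kip, D_y = 40.56 kip

Resultant of the distributed load: 1.94 × 2.4 = 4.656 kip at 1.3 ft from C.
ΣM about C: D_y·6.7 − (1.94·2.4)·1.3 − 15·5.1 − 137.2 − 20·2.6 = 0 → D_y = 271.7528/6.7 = 40.5601 ≈ 40.56 kip.
ΣF_y = 0: C_y + 40.5601 − 1.94·2.4 − 15 − 20 = 0 → C_y = -0.9041 kip.
ΣF_x = 0: no horizontal applied forces, so C_x = 0.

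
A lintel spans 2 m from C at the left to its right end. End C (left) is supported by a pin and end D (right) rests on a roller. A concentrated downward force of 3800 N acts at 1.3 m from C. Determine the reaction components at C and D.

C_x = 0, C_y = 1330 N, D_y = 2470 N

ΣM about C: D_y·2 − 3800·1.3 = 0 → D_y = 4940/2 = 2470 N.
ΣF_y = 0: C_y + 2470 − 3800 = 0 → C_y = 1330 N.
ΣF_x = 0: no horizontal applied forces, so C_x = 0.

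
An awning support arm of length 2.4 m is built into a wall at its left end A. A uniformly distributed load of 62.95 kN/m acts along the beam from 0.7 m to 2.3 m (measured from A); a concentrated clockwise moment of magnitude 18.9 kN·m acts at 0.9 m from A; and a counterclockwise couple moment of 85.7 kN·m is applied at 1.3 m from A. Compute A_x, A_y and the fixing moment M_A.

Resultant of the distributed load: 62.95 × 1.6 = 100.72 kN at 1.5 m from A.
ΣF_x = 0: A_x = 0.
ΣF_y = 0: A_y − 62.95·1.6 = 0 → A_y = 100.7 kN.
ΣM about A: M_A − (62.95·1.6)·1.5 − 18.9 + 85.7 = 0 → M_A = 84.28 kN·m.

A_x = 0, A_y = 100.7 kN, M_A = 84.28 kN·m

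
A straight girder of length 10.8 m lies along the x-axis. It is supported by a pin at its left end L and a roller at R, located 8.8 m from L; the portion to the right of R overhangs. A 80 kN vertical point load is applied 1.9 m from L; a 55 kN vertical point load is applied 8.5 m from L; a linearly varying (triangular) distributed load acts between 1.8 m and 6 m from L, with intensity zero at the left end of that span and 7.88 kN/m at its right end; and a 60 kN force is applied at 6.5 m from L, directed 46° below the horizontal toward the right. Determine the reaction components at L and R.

L_x = -41.68 kN, L_y = 83.78 kN, R_y = 110.9 kN

Resultant of the triangular load: ½ × 7.88 × 4.2 = 16.548 kN, acting at 4.6 m from L (one-third of the span from the peak).
Taking moments about L: R_y·8.8 − 80·1.9 − 55·8.5 − (½·7.88·4.2)·4.6 − 60·sin46°·6.5 = 0 → R_y = 976.163/8.8 = 110.928 ≈ 110.9 kN.
ΣF_y = 0: L_y + 110.928 − 80 − 55 − ½·7.88·4.2 − 60·sin46° = 0 → L_y = 83.78 kN.
ΣF_x = 0: L_x + 60·cos46° = 0 → L_x = -41.68 kN.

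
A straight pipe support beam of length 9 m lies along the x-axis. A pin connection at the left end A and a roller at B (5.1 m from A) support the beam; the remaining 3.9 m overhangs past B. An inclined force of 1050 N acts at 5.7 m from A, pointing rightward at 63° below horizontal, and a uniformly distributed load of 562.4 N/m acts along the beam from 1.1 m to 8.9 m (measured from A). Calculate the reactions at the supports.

Resultant of the distributed load: 562.4 × 7.8 = 4386.72 N at 5 m from A.
ΣM about A: B_y·5.1 − 1050·sin63°·5.7 − (562.4·7.8)·5 = 0 → B_y = 27266.3/5.1 = 5346.33 ≈ 5346 N.
ΣF_y = 0: A_y + 5346.33 − 1050·sin63° − 562.4·7.8 = 0 → A_y = -24.05 N.
ΣF_x = 0: A_x + 1050·cos63° = 0 → A_x = -476.7 N.

A_x = -476.7 N, A_y = -24.05 N, B_y = 5346 N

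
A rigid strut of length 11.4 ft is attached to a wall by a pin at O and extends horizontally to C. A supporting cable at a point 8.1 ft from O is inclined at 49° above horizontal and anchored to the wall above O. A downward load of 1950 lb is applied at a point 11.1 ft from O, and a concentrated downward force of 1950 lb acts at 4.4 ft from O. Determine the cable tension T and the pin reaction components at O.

ΣM about O: T·sin49°·8.1 − 1950·11.1 − 1950·4.4 = 0 → T = 30225/(8.1·0.75471) = 4944.26 ≈ 4944 lb.
ΣF_x = 0: O_x − T·cos49° = 0 → O_x = 4944.26 × 0.656059 = 3244 lb.
ΣF_y = 0: O_y + T·sin49° − 1950 − 1950 = 0 → O_y = 3900 − 4944.26 × 0.75471 = 168.5 lb.

T = 4944 lb, O_x = 3244 lb, O_y = 168.5 lb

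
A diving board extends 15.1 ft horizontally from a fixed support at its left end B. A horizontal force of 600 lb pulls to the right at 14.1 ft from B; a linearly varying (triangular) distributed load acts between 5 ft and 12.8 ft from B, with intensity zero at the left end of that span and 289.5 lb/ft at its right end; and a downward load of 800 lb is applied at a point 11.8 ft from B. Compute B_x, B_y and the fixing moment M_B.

B_x = -600.0 lb, B_y = 1929 lb, M_B = 20960 lb·ft

Resultant of the triangular load: ½ × 289.5 × 7.8 = 1129.05 lb, acting at 10.2 ft from B (one-third of the span from the peak).
ΣF_x = 0: B_x + 600 = 0 → B_x = -600.0 lb.
ΣF_y = 0: B_y − ½·289.5·7.8 − 800 = 0 → B_y = 1929 lb.
ΣM about B: M_B − (½·289.5·7.8)·10.2 − 800·11.8 = 0 → M_B = 20960 lb·ft.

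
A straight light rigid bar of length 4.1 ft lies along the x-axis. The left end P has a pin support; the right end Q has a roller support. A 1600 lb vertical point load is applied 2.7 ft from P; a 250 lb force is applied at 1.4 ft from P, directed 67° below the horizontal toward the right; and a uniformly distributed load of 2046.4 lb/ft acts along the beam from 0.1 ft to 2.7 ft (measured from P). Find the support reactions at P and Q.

Resultant of the distributed load: 2046.4 × 2.6 = 5320.64 lb at 1.4 ft from P.
Taking moments about P: Q_y·4.1 − 1600·2.7 − 250·sin67°·1.4 − (2046.4·2.6)·1.4 = 0 → Q_y = 12091.1/4.1 = 2949.05 ≈ 2949 lb.
ΣF_y = 0: P_y + 2949.05 − 1600 − 250·sin67° − 2046.4·2.6 = 0 → P_y = 4202 lb.
ΣF_x = 0: P_x + 250·cos67° = 0 → P_x = -97.68 lb.

P_x = -97.68 lb, P_y = 4202 lb, Q_y = 2949 lb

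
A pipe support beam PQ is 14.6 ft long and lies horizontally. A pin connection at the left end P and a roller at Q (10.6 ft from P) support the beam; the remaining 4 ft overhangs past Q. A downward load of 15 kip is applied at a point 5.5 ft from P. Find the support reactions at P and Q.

ΣM about P: Q_y·10.6 − 15·5.5 = 0 → Q_y = 82.5/10.6 = 7.78302 ≈ 7.783 kip.
ΣF_y = 0: P_y + 7.78302 − 15 = 0 → P_y = 7.217 kip.
ΣF_x = 0: no horizontal applied forces, so P_x = 0.

P_x = 0, P_y = 7.217 kip, Q_y = 7.783 kip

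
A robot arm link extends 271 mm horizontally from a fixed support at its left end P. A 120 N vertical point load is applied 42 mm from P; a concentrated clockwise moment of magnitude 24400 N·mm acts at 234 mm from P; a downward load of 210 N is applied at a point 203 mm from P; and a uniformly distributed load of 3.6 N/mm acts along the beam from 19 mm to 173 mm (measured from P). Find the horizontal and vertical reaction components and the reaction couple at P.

P_x = 0, P_y = 884.4 N, M_P = 125300 N·mm

Resultant of the distributed load: 3.6 × 154 = 554.4 N at 96 mm from P.
ΣF_x = 0: P_x = 0.
ΣF_y = 0: P_y − 120 − 210 − 3.6·154 = 0 → P_y = 884.4 N.
ΣM about P: M_P − 120·42 − 24400 − 210·203 − (3.6·154)·96 = 0 → M_P = 125300 N·mm.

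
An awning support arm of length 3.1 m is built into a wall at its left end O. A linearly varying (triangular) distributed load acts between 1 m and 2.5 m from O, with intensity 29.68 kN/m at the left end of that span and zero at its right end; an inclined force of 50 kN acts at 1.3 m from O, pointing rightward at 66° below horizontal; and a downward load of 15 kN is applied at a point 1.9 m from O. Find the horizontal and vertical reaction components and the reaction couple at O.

O_x = -20.34 kN, O_y = 82.94 kN, M_O = 121.3 kN·m

Resultant of the triangular load: ½ × 29.68 × 1.5 = 22.26 kN, acting at 1.5 m from O (one-third of the span from the peak).
ΣF_x = 0: O_x + 50·cos66° = 0 → O_x = -20.34 kN.
ΣF_y = 0: O_y − ½·29.68·1.5 − 50·sin66° − 15 = 0 → O_y = 82.94 kN.
ΣM about O: M_O − (½·29.68·1.5)·1.5 − 50·sin66°·1.3 − 15·1.9 = 0 → M_O = 121.3 kN·m.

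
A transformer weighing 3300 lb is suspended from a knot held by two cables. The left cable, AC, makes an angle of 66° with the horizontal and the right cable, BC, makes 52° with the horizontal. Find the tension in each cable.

ΣF_x = 0: −T_AC·cos66° + T_BC·cos52° = 0 → T_BC = 0.66065·T_AC.
ΣF_y = 0: T_AC·sin66° + T_BC·sin52° = 3300.
Substitute: T_AC·(0.913545 + 0.66065·0.788011) = 3300 → T_AC = 2301.02 ≈ 2301 lb.
Then T_BC = 0.66065 × 2301.02 = 1520 lb.

T_AC = 2301 lb, T_BC = 1520 lb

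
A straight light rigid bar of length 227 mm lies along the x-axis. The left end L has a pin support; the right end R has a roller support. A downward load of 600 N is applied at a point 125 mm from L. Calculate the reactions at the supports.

L_x = 0, L_y = 269.6 N, R_y = 330.4 N

Moments about L: R_y·227 − 600·125 = 0 → R_y = 75000/227 = 330.396 ≈ 330.4 N.
ΣF_y = 0: L_y + 330.396 − 600 = 0 → L_y = 269.6 N.
ΣF_x = 0: no horizontal applied forces, so L_x = 0.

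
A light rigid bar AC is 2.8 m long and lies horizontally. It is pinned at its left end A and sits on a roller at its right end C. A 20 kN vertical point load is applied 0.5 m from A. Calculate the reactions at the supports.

Moments about A: C_y·2.8 − 20·0.5 = 0 → C_y = 10/2.8 = 3.57143 ≈ 3.571 kN.
ΣF_y = 0: A_y + 3.57143 − 20 = 0 → A_y = 16.43 kN.
ΣF_x = 0: no horizontal applied forces, so A_x = 0.

A_x = 0, A_y = 16.43 kN, C_y = 3.571 kN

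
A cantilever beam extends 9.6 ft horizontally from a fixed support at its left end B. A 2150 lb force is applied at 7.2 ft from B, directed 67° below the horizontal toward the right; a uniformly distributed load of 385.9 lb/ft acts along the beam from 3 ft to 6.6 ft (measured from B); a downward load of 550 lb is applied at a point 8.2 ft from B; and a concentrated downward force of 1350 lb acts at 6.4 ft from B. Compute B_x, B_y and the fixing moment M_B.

B_x = -840.1 lb, B_y = 5268 lb, M_B = 34070 lb·ft

Resultant of the distributed load: 385.9 × 3.6 = 1389.24 lb at 4.8 ft from B.
ΣF_x = 0: B_x + 2150·cos67° = 0 → B_x = -840.1 lb.
ΣF_y = 0: B_y − 2150·sin67° − 385.9·3.6 − 550 − 1350 = 0 → B_y = 5268 lb.
ΣM about B: M_B − 2150·sin67°·7.2 − (385.9·3.6)·4.8 − 550·8.2 − 1350·6.4 = 0 → M_B = 34070 lb·ft.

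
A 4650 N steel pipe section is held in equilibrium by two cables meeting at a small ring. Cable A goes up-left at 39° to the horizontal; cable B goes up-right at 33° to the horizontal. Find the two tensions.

T_A = 4101 N, T_B = 3800 N

ΣF_x = 0: −T_A·cos39° + T_B·cos33° = 0 → T_B = 0.92664·T_A.
ΣF_y = 0: T_A·sin39° + T_B·sin33° = 4650.
Substitute: T_A·(0.62932 + 0.92664·0.544639) = 4650 → T_A = 4100.51 ≈ 4101 N.
Then T_B = 0.92664 × 4100.51 = 3800 N.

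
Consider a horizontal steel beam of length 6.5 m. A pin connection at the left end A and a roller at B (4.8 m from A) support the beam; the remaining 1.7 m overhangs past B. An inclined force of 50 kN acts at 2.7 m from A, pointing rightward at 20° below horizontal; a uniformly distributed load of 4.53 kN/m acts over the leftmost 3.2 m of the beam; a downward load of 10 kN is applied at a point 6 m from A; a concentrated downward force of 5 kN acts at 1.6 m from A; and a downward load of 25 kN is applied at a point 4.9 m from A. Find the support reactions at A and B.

Resultant of the distributed load: 4.53 × 3.2 = 14.496 kN at 1.6 m from A.
ΣM about A: B_y·4.8 − 50·sin20°·2.7 − (4.53·3.2)·1.6 − 10·6 − 5·1.6 − 25·4.9 = 0 → B_y = 259.866/4.8 = 54.1388 ≈ 54.14 kN.
ΣF_y = 0: A_y + 54.1388 − 50·sin20° − 4.53·3.2 − 10 − 5 − 25 = 0 → A_y = 17.46 kN.
ΣF_x = 0: A_x + 50·cos20° = 0 → A_x = -46.98 kN.

A_x = -46.98 kN, A_y = 17.46 kN, B_y = 54.14 kN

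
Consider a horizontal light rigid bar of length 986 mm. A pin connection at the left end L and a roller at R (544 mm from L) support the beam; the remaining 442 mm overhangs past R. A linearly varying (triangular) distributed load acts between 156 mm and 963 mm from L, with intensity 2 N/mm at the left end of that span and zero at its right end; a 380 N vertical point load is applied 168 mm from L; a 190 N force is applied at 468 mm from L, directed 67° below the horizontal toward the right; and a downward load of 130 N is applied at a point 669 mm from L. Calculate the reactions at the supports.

L_x = -74.24 N, L_y = 433.7 N, R_y = 1058 N

Resultant of the triangular load: ½ × 2 × 807 = 807 N, acting at 425 mm from L (one-third of the span from the peak).
Taking moments about L: R_y·544 − (½·2·807)·425 − 380·168 − 190·sin67°·468 − 130·669 = 0 → R_y = 575636/544 = 1058.15 ≈ 1058 N.
ΣF_y = 0: L_y + 1058.15 − ½·2·807 − 380 − 190·sin67° − 130 = 0 → L_y = 433.7 N.
ΣF_x = 0: L_x + 190·cos67° = 0 → L_x = -74.24 N.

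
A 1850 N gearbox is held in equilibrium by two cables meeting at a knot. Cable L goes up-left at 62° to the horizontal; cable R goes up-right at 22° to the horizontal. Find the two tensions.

ΣF_x = 0: −T_L·cos62° + T_R·cos22° = 0 → T_R = 0.506341·T_L.
ΣF_y = 0: T_L·sin62° + T_R·sin22° = 1850.
Substitute: T_L·(0.882948 + 0.506341·0.374607) = 1850 → T_L = 1724.74 ≈ 1725 N.
Then T_R = 0.506341 × 1724.74 = 873.3 N.

T_L = 1725 N, T_R = 873.3 N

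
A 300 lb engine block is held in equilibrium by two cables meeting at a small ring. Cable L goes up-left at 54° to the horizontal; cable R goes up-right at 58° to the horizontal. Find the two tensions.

T_L = 171.5 lb, T_R = 190.2 lb

ΣF_x = 0: −T_L·cos54° + T_R·cos58° = 0 → T_R = 1.1092·T_L.
ΣF_y = 0: T_L·sin54° + T_R·sin58° = 300.
Substitute: T_L·(0.809017 + 1.1092·0.848048) = 300 → T_L = 171.461 ≈ 171.5 lb.
Then T_R = 1.1092 × 171.461 = 190.2 lb.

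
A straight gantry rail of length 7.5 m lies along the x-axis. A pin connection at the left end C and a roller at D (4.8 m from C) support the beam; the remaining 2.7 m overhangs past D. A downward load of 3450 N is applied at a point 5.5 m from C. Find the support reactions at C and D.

Taking moments about C: D_y·4.8 − 3450·5.5 = 0 → D_y = 18975/4.8 = 3953.12 ≈ 3953 N.
ΣF_y = 0: C_y + 3953.12 − 3450 = 0 → C_y = -503.1 N.
ΣF_x = 0: no horizontal applied forces, so C_x = 0.

C_x = 0, C_y = -503.1 N, D_y = 3953 N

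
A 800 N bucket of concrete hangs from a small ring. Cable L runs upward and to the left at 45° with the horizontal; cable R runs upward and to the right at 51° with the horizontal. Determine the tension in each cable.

T_L = 506.2 N, T_R = 568.8 N

ΣF_x = 0: −T_L·cos45° + T_R·cos51° = 0 → T_R = 1.1236·T_L.
ΣF_y = 0: T_L·sin45° + T_R·sin51° = 800.
Substitute: T_L·(0.707107 + 1.1236·0.777146) = 800 → T_L = 506.23 ≈ 506.2 N.
Then T_R = 1.1236 × 506.23 = 568.8 N.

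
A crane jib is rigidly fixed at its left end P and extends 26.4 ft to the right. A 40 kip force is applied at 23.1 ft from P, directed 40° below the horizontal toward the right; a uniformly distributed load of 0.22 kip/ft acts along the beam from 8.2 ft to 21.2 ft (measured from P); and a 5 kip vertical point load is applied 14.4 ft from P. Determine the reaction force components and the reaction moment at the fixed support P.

P_x = -30.64 kip, P_y = 33.57 kip, M_P = 708.0 kip·ft

Resultant of the distributed load: 0.22 × 13 = 2.86 kip at 14.7 ft from P.
ΣF_x = 0: P_x + 40·cos40° = 0 → P_x = -30.64 kip.
ΣF_y = 0: P_y − 40·sin40° − 0.22·13 − 5 = 0 → P_y = 33.57 kip.
ΣM about P: M_P − 40·sin40°·23.1 − (0.22·13)·14.7 − 5·14.4 = 0 → M_P = 708.0 kip·ft.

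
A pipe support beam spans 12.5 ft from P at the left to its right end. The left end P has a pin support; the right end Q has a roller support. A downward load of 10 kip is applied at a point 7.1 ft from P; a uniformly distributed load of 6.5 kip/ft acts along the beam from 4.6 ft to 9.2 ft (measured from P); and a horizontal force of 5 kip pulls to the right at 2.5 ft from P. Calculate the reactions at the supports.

Resultant of the distributed load: 6.5 × 4.6 = 29.9 kip at 6.9 ft from P.
Moments about P: Q_y·12.5 − 10·7.1 − (6.5·4.6)·6.9 = 0 → Q_y = 277.31/12.5 = 22.1848 ≈ 22.18 kip.
ΣF_y = 0: P_y + 22.1848 − 10 − 6.5·4.6 = 0 → P_y = 17.72 kip.
ΣF_x = 0: P_x + 5 = 0 → P_x = -5.000 kip.

P_x = -5.000 kip, P_y = 17.72 kip, Q_y = 22.18 kip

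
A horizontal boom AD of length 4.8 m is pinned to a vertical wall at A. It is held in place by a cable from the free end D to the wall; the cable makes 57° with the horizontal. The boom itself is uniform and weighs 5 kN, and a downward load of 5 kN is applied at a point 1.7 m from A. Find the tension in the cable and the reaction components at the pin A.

ΣM about A: T·sin57°·4.8 − 5·2.4 − 5·1.7 = 0 → T = 20.5/(4.8·0.838671) = 5.09238 ≈ 5.092 kN.
ΣF_x = 0: A_x − T·cos57° = 0 → A_x = 5.09238 × 0.544639 = 2.774 kN.
ΣF_y = 0: A_y + T·sin57° − 5 − 5 = 0 → A_y = 10 − 5.09238 × 0.838671 = 5.729 kN.

T = 5.092 kN, A_x = 2.774 kN, A_y = 5.729 kN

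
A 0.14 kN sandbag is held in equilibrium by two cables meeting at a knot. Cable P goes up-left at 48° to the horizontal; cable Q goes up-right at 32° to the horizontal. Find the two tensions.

ΣF_x = 0: −T_P·cos48° + T_Q·cos32° = 0 → T_Q = 0.789024·T_P.
ΣF_y = 0: T_P·sin48° + T_Q·sin32° = 0.14.
Substitute: T_P·(0.743145 + 0.789024·0.529919) = 0.14 → T_P = 0.120558 ≈ 0.1206 kN.
Then T_Q = 0.789024 × 0.120558 = 0.09512 kN.

T_P = 0.1206 kN, T_Q = 0.09512 kN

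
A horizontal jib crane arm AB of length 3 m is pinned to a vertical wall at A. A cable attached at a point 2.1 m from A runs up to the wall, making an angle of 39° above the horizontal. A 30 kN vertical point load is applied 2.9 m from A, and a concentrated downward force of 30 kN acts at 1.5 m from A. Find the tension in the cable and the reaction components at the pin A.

T = 99.88 kN, A_x = 77.62 kN, A_y = -2.857 kN

ΣM about A: T·sin39°·2.1 − 30·2.9 − 30·1.5 = 0 → T = 132/(2.1·0.62932) = 99.8811 ≈ 99.88 kN.
ΣF_x = 0: A_x − T·cos39° = 0 → A_x = 99.8811 × 0.777146 = 77.62 kN.
ΣF_y = 0: A_y + T·sin39° − 30 − 30 = 0 → A_y = 60 − 99.8811 × 0.62932 = -2.857 kN.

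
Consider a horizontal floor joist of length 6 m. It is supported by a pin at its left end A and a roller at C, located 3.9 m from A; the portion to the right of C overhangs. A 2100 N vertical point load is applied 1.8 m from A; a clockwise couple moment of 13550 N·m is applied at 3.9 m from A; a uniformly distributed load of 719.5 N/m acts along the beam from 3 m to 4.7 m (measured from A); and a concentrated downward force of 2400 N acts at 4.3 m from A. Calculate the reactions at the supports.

A_x = 0, A_y = -2574 N, C_y = 8297 N

Resultant of the distributed load: 719.5 × 1.7 = 1223.15 N at 3.85 m from A.
Moments about A: C_y·3.9 − 2100·1.8 − 13550 − (719.5·1.7)·3.85 − 2400·4.3 = 0 → C_y = 32359.1275/3.9 = 8297.21 ≈ 8297 N.
ΣF_y = 0: A_y + 8297.21 − 2100 − 719.5·1.7 − 2400 = 0 → A_y = -2574 N.
ΣF_x = 0: no horizontal applied forces, so A_x = 0.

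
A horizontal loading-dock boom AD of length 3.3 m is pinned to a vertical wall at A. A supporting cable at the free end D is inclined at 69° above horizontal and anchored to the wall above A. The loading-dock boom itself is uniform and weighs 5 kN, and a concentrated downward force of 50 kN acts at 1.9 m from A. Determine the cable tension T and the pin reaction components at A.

ΣM about A: T·sin69°·3.3 − 5·1.65 − 50·1.9 = 0 → T = 103.25/(3.3·0.93358) = 33.5139 ≈ 33.51 kN.
ΣF_x = 0: A_x − T·cos69° = 0 → A_x = 33.5139 × 0.358368 = 12.01 kN.
ΣF_y = 0: A_y + T·sin69° − 5 − 50 = 0 → A_y = 55 − 33.5139 × 0.93358 = 23.71 kN.

T = 33.51 kN, A_x = 12.01 kN, A_y = 23.71 kN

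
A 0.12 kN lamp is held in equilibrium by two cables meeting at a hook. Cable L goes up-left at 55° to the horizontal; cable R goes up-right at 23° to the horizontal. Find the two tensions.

T_L = 0.1129 kN, T_R = 0.07037 kN

ΣF_x = 0: −T_L·cos55° + T_R·cos23° = 0 → T_R = 0.623111·T_L.
ΣF_y = 0: T_L·sin55° + T_R·sin23° = 0.12.
Substitute: T_L·(0.819152 + 0.623111·0.390731) = 0.12 → T_L = 0.112928 ≈ 0.1129 kN.
Then T_R = 0.623111 × 0.112928 = 0.07037 kN.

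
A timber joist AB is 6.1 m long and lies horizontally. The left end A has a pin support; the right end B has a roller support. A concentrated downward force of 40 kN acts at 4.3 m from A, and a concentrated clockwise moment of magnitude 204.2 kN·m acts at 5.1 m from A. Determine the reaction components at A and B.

A_x = 0, A_y = -21.67 kN, B_y = 61.67 kN

Taking moments about A: B_y·6.1 − 40·4.3 − 204.2 = 0 → B_y = 376.2/6.1 = 61.6721 ≈ 61.67 kN.
ΣF_y = 0: A_y + 61.6721 − 40 = 0 → A_y = -21.67 kN.
ΣF_x = 0: no horizontal applied forces, so A_x = 0.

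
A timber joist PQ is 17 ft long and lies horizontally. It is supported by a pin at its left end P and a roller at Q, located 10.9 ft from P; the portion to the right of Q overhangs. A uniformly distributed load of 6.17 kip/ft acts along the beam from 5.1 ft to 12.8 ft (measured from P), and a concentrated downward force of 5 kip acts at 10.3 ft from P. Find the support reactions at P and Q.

P_x = 0, P_y = 8.775 kip, Q_y = 43.73 kip

Resultant of the distributed load: 6.17 × 7.7 = 47.509 kip at 8.95 ft from P.
ΣM about P: Q_y·10.9 − (6.17·7.7)·8.95 − 5·10.3 = 0 → Q_y = 476.70555/10.9 = 43.7345 ≈ 43.73 kip.
ΣF_y = 0: P_y + 43.7345 − 6.17·7.7 − 5 = 0 → P_y = 8.775 kip.
ΣF_x = 0: no horizontal applied forces, so P_x = 0.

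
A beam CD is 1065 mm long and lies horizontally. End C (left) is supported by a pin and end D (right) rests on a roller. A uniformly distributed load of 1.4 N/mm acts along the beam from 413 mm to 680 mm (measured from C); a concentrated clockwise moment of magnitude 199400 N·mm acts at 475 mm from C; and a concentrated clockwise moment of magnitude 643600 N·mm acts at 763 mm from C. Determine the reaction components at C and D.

Resultant of the distributed load: 1.4 × 267 = 373.8 N at 546.5 mm from C.
Taking moments about C: D_y·1065 − (1.4·267)·546.5 − 199400 − 643600 = 0 → D_y = 1047281.7/1065 = 983.363 ≈ 983.4 N.
ΣF_y = 0: C_y + 983.363 − 1.4·267 = 0 → C_y = -609.6 N.
ΣF_x = 0: no horizontal applied forces, so C_x = 0.

C_x = 0, C_y = -609.6 N, D_y = 983.4 N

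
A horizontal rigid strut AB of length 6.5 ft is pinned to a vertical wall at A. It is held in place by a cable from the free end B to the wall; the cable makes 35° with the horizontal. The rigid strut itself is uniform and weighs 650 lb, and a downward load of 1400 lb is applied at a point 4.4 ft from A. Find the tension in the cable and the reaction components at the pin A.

T = 2219 lb, A_x = 1818 lb, A_y = 777.3 lb

ΣM about A: T·sin35°·6.5 − 650·3.25 − 1400·4.4 = 0 → T = 8272.5/(6.5·0.573576) = 2218.87 ≈ 2219 lb.
ΣF_x = 0: A_x − T·cos35° = 0 → A_x = 2218.87 × 0.819152 = 1818 lb.
ΣF_y = 0: A_y + T·sin35° − 650 − 1400 = 0 → A_y = 2050 − 2218.87 × 0.573576 = 777.3 lb.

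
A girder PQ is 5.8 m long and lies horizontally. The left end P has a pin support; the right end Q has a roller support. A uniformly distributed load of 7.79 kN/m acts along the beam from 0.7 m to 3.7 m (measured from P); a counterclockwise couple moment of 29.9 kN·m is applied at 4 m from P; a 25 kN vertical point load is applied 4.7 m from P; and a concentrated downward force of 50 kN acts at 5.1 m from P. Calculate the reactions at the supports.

P_x = 0, P_y = 30.44 kN, Q_y = 67.93 kN

Resultant of the distributed load: 7.79 × 3 = 23.37 kN at 2.2 m from P.
Taking moments about P: Q_y·5.8 − (7.79·3)·2.2 + 29.9 − 25·4.7 − 50·5.1 = 0 → Q_y = 394.014/5.8 = 67.9334 ≈ 67.93 kN.
ΣF_y = 0: P_y + 67.9334 − 7.79·3 − 25 − 50 = 0 → P_y = 30.44 kN.
ΣF_x = 0: no horizontal applied forces, so P_x = 0.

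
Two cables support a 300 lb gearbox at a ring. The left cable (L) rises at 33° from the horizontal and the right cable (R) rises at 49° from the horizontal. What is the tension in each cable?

ΣF_x = 0: −T_L·cos33° + T_R·cos49° = 0 → T_R = 1.27835·T_L.
ΣF_y = 0: T_L·sin33° + T_R·sin49° = 300.
Substitute: T_L·(0.544639 + 1.27835·0.75471) = 300 → T_L = 198.752 ≈ 198.8 lb.
Then T_R = 1.27835 × 198.752 = 254.1 lb.

T_L = 198.8 lb, T_R = 254.1 lb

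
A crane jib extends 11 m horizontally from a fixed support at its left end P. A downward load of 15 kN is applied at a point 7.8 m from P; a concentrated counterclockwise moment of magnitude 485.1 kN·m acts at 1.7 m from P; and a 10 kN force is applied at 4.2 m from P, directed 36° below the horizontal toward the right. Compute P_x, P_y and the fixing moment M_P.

P_x = -8.090 kN, P_y = 20.88 kN, M_P = -343.4 kN·m

ΣF_x = 0: P_x + 10·cos36° = 0 → P_x = -8.090 kN.
ΣF_y = 0: P_y − 15 − 10·sin36° = 0 → P_y = 20.88 kN.
ΣM about P: M_P − 15·7.8 + 485.1 − 10·sin36°·4.2 = 0 → M_P = -343.4 kN·m.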